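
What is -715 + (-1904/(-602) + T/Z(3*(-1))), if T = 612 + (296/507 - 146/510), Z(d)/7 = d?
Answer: -28835631364/38914785 ≈ -740.99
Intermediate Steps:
Z(d) = 7*d
T = 26386963/43095 (T = 612 + (296*(1/507) - 146*1/510) = 612 + (296/507 - 73/255) = 612 + 12823/43095 = 26386963/43095 ≈ 612.30)
-715 + (-1904/(-602) + T/Z(3*(-1))) = -715 + (-1904/(-602) + 26386963/(43095*((7*(3*(-1)))))) = -715 + (-1904*(-1/602) + 26386963/(43095*((7*(-3))))) = -715 + (136/43 + (26386963/43095)/(-21)) = -715 + (136/43 + (26386963/43095)*(-1/21)) = -715 + (136/43 - 26386963/904995) = -715 - 1011560089/38914785 = -28835631364/38914785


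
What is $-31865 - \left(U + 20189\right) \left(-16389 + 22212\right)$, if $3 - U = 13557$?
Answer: $-38667470$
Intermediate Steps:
$U = -13554$ ($U = 3 - 13557 = -13554$)
$-31865 - \left(U + 20189\right) \left(-16389 + 22212\right) = -31865 - \left(-13554 + 20189\right) \left(-16389 + 22212\right) = -31865 - 6635 \cdot 5823 = -31865 - 38635605 = -38667470$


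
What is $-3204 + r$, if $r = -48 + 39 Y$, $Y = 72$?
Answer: $-444$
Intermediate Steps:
$r = 2760$ ($r = -48 + 39 \cdot 72 = -48 + 2808 = 2760$)
$-3204 + r = -3204 + 2760 = -444$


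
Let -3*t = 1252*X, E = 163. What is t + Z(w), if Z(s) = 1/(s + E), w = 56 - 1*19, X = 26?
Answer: -6510397/600 ≈ -10851.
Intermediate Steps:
t = -32552/3 (t = -1252*26/3 = -1/3*32552 = -32552/3 ≈ -10851.)
w = 37 (w = 56 - 19 = 37)
Z(s) = 1/(163 + s) (Z(s) = 1/(s + 163) = 1/(163 + s))
t + Z(w) = -32552/3 + 1/(163 + 37) = -32552/3 + 1/200 = -6510397/600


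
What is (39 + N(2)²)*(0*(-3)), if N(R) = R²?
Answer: 0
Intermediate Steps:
(39 + N(2)²)*(0*(-3)) = (39 + (2²)²)*(0*(-3)) = (39 + 4²)*0 = (39 + 16)*0 = 55*0 = 0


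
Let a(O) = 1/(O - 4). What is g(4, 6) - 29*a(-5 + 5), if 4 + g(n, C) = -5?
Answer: -7/4 ≈ -1.7500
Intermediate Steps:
a(O) = 1/(-4 + O)
g(n, C) = -9 (g(n, C) = -4 - 5 = -9)
g(4, 6) - 29*a(-5 + 5) = -9 - 29/(-4 + (-5 + 5)) = -9 - 29/(-4 + 0) = -9 - 29/(-4) = -9 - 29*(-¼) = -9 + 29/4 = -7/4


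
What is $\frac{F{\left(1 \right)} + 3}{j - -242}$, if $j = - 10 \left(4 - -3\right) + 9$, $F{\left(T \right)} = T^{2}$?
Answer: $\frac{4}{181} \approx 0.022099$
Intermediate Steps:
$j = -61$ ($j = - 10 \left(4 + 3\right) + 9 = \left(-10\right) 7 + 9 = -70 + 9 = -61$)
$\frac{F{\left(1 \right)} + 3}{j - -242} = \frac{1^{2} + 3}{-61 - -242} = \frac{1 + 3}{-61 + 242} = \frac{4}{181}$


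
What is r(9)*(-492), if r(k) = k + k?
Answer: -8856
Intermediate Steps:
r(k) = 2*k
r(9)*(-492) = (2*9)*(-492) = 18*(-492) = -8856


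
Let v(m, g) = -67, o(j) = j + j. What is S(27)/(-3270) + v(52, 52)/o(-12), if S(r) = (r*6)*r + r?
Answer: 18911/13080 ≈ 1.4458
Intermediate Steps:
o(j) = 2*j
S(r) = r + 6*r² (S(r) = (6*r)*r + r = 6*r² + r = r + 6*r²)
S(27)/(-3270) + v(52, 52)/o(-12) = (27*(1 + 6*27))/(-3270) - 67/(2*(-12)) = (27*(1 + 162))*(-1/3270) - 67/(-24) = (27*163)*(-1/3270) - 67*(-1/24) = 4401*(-1/3270) + 67/24 = -1467/1090 + 67/24 = 18911/13080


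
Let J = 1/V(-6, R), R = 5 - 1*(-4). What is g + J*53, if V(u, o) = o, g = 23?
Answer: 260/9 ≈ 28.889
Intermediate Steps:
R = 9 (R = 5 + 4 = 9)
J = ⅑ (J = 1/9 = ⅑ ≈ 0.11111)
g + J*53 = 23 + (⅑)*53 = 23 + 53/9 = 260/9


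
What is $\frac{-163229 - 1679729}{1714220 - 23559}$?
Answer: $- \frac{1842958}{1690661} \approx -1.0901$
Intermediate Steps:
$\frac{-163229 - 1679729}{1714220 - 23559} = - \frac{1842958}{1690661}$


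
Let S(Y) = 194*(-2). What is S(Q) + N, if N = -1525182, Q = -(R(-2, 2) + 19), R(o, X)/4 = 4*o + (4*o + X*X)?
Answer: -1525570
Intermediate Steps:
R(o, X) = 4*X² + 32*o (R(o, X) = 4*(4*o + (4*o + X*X)) = 4*(4*o + (4*o + X²)) = 4*(4*o + (X² + 4*o)) = 4*(X² + 8*o) = 4*X² + 32*o)
Q = 29 (Q = -((4*2² + 32*(-2)) + 19) = -((4*4 - 64) + 19) = -((16 - 64) + 19) = -(-48 + 19) = -1*(-29) = 29)
S(Y) = -388
S(Q) + N = -388 - 1525182 = -1525570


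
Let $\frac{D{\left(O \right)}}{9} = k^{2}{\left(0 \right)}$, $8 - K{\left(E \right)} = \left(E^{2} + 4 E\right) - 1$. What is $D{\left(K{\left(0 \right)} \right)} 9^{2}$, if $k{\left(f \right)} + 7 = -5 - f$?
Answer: $104976$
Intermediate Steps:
$K{\left(E \right)} = 9 - E^{2} - 4 E$ ($K{\left(E \right)} = 8 - \left(\left(E^{2} + 4 E\right) - 1\right) = 8 - \left(-1 + E^{2} + 4 E\right) = 9 - E^{2} - 4 E$)
$k{\left(f \right)} = -12 - f$ ($k{\left(f \right)} = -7 - \left(5 + f\right) = -12 - f$)
$D{\left(O \right)} = 1296$ ($D{\left(O \right)} = 9 \left(-12 - 0\right)^{2} = 9 \left(-12 + 0\right)^{2} = 9 \left(-12\right)^{2} = 9 \cdot 144 = 1296$)
$D{\left(K{\left(0 \right)} \right)} 9^{2} = 1296 \cdot 9^{2} = 1296 \cdot 81 = 104976$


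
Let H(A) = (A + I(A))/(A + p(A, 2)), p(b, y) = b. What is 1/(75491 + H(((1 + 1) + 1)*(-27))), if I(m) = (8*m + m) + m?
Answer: 2/150993 ≈ 1.3246e-5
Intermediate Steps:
I(m) = 10*m (I(m) = 9*m + m = 10*m)
H(A) = 11/2 (H(A) = (A + 10*A)/(A + A) = (11*A)/((2*A)) = (11*A)*(1/(2*A)) = 11/2)
1/(75491 + H(((1 + 1) + 1)*(-27))) = 1/(75491 + 11/2) = 1/(150993/2) = 2/150993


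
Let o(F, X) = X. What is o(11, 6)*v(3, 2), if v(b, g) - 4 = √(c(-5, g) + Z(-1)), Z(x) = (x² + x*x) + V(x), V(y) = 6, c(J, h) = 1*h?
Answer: 24 + 6*√10 ≈ 42.974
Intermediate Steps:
c(J, h) = h
Z(x) = 6 + 2*x² (Z(x) = (x² + x*x) + 6 = (x² + x²) + 6 = 2*x² + 6 = 6 + 2*x²)
v(b, g) = 4 + √(8 + g) (v(b, g) = 4 + √(g + (6 + 2*(-1)²)) = 4 + √(g + (6 + 2*1)) = 4 + √(g + (6 + 2)) = 4 + √(g + 8) = 4 + √(8 + g))
o(11, 6)*v(3, 2) = 6*(4 + √(8 + 2)) = 6*(4 + √10) = 24 + 6*√10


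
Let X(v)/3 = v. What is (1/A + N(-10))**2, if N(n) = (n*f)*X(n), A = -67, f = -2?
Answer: 1616120401/4489 ≈ 3.6002e+5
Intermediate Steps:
X(v) = 3*v
N(n) = -6*n**2 (N(n) = (n*(-2))*(3*n) = (-2*n)*(3*n) = -6*n**2)
(1/A + N(-10))**2 = (1/(-67) - 6*(-10)**2)**2 = (-1/67 - 6*100)**2 = (-1/67 - 600)**2 = (-40201/67)**2 = 1616120401/4489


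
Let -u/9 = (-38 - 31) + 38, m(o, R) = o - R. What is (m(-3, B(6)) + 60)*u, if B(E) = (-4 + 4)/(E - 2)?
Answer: 15903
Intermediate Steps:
B(E) = 0 (B(E) = 0/(-2 + E) = 0)
u = 279 (u = -9*((-38 - 31) + 38) = -9*(-69 + 38) = -9*(-31) = 279)
(m(-3, B(6)) + 60)*u = ((-3 - 1*0) + 60)*279 = ((-3 + 0) + 60)*279 = (-3 + 60)*279 = 57*279 = 15903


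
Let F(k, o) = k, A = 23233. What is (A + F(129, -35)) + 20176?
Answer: 43538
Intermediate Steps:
(A + F(129, -35)) + 20176 = (23233 + 129) + 20176 = 23362 + 20176 = 43538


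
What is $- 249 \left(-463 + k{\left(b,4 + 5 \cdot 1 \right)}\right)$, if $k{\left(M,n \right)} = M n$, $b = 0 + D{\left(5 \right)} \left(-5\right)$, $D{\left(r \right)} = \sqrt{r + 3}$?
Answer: $115287 + 22410 \sqrt{2} \approx 1.4698 \cdot 10^{5}$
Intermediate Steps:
$D{\left(r \right)} = \sqrt{3 + r}$
$b = - 10 \sqrt{2}$ ($b = 0 + \sqrt{3 + 5} \left(-5\right) = 0 + \sqrt{8} \left(-5\right) = 0 + 2 \sqrt{2} \left(-5\right) = 0 - 10 \sqrt{2} = - 10 \sqrt{2} \approx -14.142$)
$- 249 \left(-463 + k{\left(b,4 + 5 \cdot 1 \right)}\right) = - 249 \left(-463 + - 10 \sqrt{2} \left(4 + 5 \cdot 1\right)\right) = - 249 \left(-463 + - 10 \sqrt{2} \left(4 + 5\right)\right) = - 249 \left(-463 + - 10 \sqrt{2} \cdot 9\right) = - 249 \left(-463 - 90 \sqrt{2}\right) = 115287 + 22410 \sqrt{2}$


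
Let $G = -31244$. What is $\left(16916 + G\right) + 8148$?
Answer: $-6180$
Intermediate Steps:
$\left(16916 + G\right) + 8148 = \left(16916 - 31244\right) + 8148 = -14328 + 8148 = -6180$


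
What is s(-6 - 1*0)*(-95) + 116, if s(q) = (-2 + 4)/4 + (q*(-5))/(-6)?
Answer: 1087/2 ≈ 543.50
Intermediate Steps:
s(q) = ½ + 5*q/6 (s(q) = 2*(¼) - 5*q*(-⅙) = ½ + 5*q/6)
s(-6 - 1*0)*(-95) + 116 = (½ + 5*(-6 - 1*0)/6)*(-95) + 116 = (½ + 5*(-6 + 0)/6)*(-95) + 116 = (½ + (⅚)*(-6))*(-95) + 116 = (½ - 5)*(-95) + 116 = -9/2*(-95) + 116 = 855/2 + 116 = 1087/2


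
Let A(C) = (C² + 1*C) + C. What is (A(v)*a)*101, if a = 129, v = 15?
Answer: 3322395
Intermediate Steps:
A(C) = C² + 2*C (A(C) = (C² + C) + C = (C + C²) + C = C² + 2*C)
(A(v)*a)*101 = ((15*(2 + 15))*129)*101 = ((15*17)*129)*101 = (255*129)*101 = 32895*101 = 3322395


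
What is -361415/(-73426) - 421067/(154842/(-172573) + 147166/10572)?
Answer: -28199081528032356371/872296786280222 ≈ -32327.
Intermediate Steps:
-361415/(-73426) - 421067/(154842/(-172573) + 147166/10572) = -361415*(-1/73426) - 421067/(154842*(-1/172573) + 147166*(1/10572)) = 361415/73426 - 421067/(-154842/172573 + 73583/5286) = 361415/73426 - 421067/11879944247/912220878 = 361415/73426 - 421067*912220878/11879944247 = 361415/73426 - 384106108436826/11879944247 = -28199081528032356371/872296786280222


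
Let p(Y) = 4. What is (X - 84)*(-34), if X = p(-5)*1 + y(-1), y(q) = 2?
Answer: 2652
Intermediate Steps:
X = 6 (X = 4*1 + 2 = 4 + 2 = 6)
(X - 84)*(-34) = (6 - 84)*(-34) = -78*(-34) = 2652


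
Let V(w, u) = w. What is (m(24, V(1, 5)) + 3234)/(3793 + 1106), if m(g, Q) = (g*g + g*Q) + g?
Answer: 1286/1633 ≈ 0.78751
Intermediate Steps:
m(g, Q) = g + g² + Q*g (m(g, Q) = (g² + Q*g) + g = g + g² + Q*g)
(m(24, V(1, 5)) + 3234)/(3793 + 1106) = (24*(1 + 1 + 24) + 3234)/(3793 + 1106) = (24*26 + 3234)/4899 = (624 + 3234)*(1/4899) = 3858*(1/4899) = 1286/1633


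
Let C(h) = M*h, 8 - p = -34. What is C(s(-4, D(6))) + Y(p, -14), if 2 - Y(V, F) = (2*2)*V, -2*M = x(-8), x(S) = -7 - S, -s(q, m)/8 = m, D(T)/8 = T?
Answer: 26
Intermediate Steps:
D(T) = 8*T
s(q, m) = -8*m
p = 42 (p = 8 - 1*(-34) = 8 + 34 = 42)
M = -½ (M = -(-7 - 1*(-8))/2 = -(-7 + 8)/2 = -½*1 = -½ ≈ -0.50000)
Y(V, F) = 2 - 4*V (Y(V, F) = 2 - 2*2*V = 2 - 4*V)
C(h) = -h/2
C(s(-4, D(6))) + Y(p, -14) = -(-4)*8*6 + (2 - 4*42) = -(-4)*48 + (2 - 168) = -½*(-384) - 166 = 192 - 166 = 26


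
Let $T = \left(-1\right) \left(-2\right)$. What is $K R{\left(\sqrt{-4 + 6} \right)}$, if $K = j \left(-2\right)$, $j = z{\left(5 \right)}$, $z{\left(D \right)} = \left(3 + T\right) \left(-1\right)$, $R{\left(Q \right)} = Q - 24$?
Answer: $-240 + 10 \sqrt{2} \approx -225.86$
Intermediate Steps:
$T = 2$
$R{\left(Q \right)} = -24 + Q$ ($R{\left(Q \right)} = Q - 24 = -24 + Q$)
$z{\left(D \right)} = -5$ ($z{\left(D \right)} = \left(3 + 2\right) \left(-1\right) = 5 \left(-1\right) = -5$)
$j = -5$
$K = 10$ ($K = \left(-5\right) \left(-2\right) = 10$)
$K R{\left(\sqrt{-4 + 6} \right)} = 10 \left(-24 + \sqrt{-4 + 6}\right) = 10 \left(-24 + \sqrt{2}\right) = -240 + 10 \sqrt{2}$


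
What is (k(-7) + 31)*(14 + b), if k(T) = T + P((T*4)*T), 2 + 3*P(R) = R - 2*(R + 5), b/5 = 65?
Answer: -15368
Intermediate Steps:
b = 325 (b = 5*65 = 325)
P(R) = -4 - R/3 (P(R) = -2/3 + (R - 2*(R + 5))/3 = -2/3 + (R - 2*(5 + R))/3 = -2/3 + (R + (-10 - 2*R))/3 = -2/3 + (-10 - R)/3 = -2/3 + (-10/3 - R/3) = -4 - R/3)
k(T) = -4 + T - 4*T**2/3 (k(T) = T + (-4 - T*4*T/3) = T + (-4 - 4*T*T/3) = T + (-4 - 4*T**2/3) = -4 + T - 4*T**2/3)
(k(-7) + 31)*(14 + b) = ((-4 - 7 - 4/3*(-7)**2) + 31)*(14 + 325) = ((-4 - 7 - 4/3*49) + 31)*339 = ((-4 - 7 - 196/3) + 31)*339 = (-229/3 + 31)*339 = -136/3*339 = -15368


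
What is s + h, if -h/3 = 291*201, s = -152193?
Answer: -327666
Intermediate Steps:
h = -175473 (h = -873*201 = -3*58491 = -175473)
s + h = -152193 - 175473 = -327666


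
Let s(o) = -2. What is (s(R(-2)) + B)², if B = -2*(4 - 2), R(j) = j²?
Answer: 36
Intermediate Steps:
B = -4 (B = -2*2 = -4)
(s(R(-2)) + B)² = (-2 - 4)² = (-6)² = 36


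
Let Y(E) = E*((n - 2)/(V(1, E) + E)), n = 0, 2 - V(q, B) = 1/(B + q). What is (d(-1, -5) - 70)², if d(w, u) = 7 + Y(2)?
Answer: 497025/121 ≈ 4107.6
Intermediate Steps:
V(q, B) = 2 - 1/(B + q)
Y(E) = -2*E/(E + (1 + 2*E)/(1 + E)) (Y(E) = E*((0 - 2)/((-1 + 2*E + 2*1)/(E + 1) + E)) = E*(-2/((-1 + 2*E + 2)/(1 + E) + E)) = E*(-2/((1 + 2*E)/(1 + E) + E)) = E*(-2/(E + (1 + 2*E)/(1 + E))) = -2*E/(E + (1 + 2*E)/(1 + E)))
d(w, u) = 65/11 (d(w, u) = 7 + 2*2*(-1 - 1*2)/(1 + 2² + 3*2) = 7 + 2*2*(-1 - 2)/(1 + 4 + 6) = 7 + 2*2*(-3)/11 = 7 + 2*2*(1/11)*(-3) = 7 - 12/11 = 65/11)
(d(-1, -5) - 70)² = (65/11 - 70)² = (-705/11)² = 497025/121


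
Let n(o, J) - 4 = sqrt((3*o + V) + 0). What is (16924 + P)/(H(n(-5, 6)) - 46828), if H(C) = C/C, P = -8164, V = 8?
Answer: -2920/15609 ≈ -0.18707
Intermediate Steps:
n(o, J) = 4 + sqrt(8 + 3*o) (n(o, J) = 4 + sqrt((3*o + 8) + 0) = 4 + sqrt((8 + 3*o) + 0) = 4 + sqrt(8 + 3*o))
H(C) = 1
(16924 + P)/(H(n(-5, 6)) - 46828) = (16924 - 8164)/(1 - 46828) = 8760/(-46827) = 8760*(-1/46827) = -2920/15609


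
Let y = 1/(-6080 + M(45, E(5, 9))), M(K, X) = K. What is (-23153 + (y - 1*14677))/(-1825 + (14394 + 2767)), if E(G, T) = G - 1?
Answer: -228304051/92552760 ≈ -2.4667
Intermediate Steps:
E(G, T) = -1 + G
y = -1/6035 (y = 1/(-6080 + 45) = 1/(-6035) = -1/6035 ≈ -0.00016570)
(-23153 + (y - 1*14677))/(-1825 + (14394 + 2767)) = (-23153 + (-1/6035 - 1*14677))/(-1825 + (14394 + 2767)) = (-23153 + (-1/6035 - 14677))/(-1825 + 17161) = (-23153 - 88575696/6035)/15336 = -228304051/6035*1/15336 = -228304051/92552760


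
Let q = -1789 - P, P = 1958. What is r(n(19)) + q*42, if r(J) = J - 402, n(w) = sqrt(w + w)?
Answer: -157776 + sqrt(38) ≈ -1.5777e+5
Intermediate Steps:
n(w) = sqrt(2)*sqrt(w) (n(w) = sqrt(2*w) = sqrt(2)*sqrt(w))
r(J) = -402 + J
q = -3747 (q = -1789 - 1*1958 = -1789 - 1958 = -3747)
r(n(19)) + q*42 = (-402 + sqrt(2)*sqrt(19)) - 3747*42 = (-402 + sqrt(38)) - 157374 = -157776 + sqrt(38)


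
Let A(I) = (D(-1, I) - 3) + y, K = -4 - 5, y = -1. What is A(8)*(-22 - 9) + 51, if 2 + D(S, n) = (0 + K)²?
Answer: -2274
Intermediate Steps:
K = -9
D(S, n) = 79 (D(S, n) = -2 + (0 - 9)² = -2 + (-9)² = -2 + 81 = 79)
A(I) = 75 (A(I) = (79 - 3) - 1 = 76 - 1 = 75)
A(8)*(-22 - 9) + 51 = 75*(-22 - 9) + 51 = 75*(-31) + 51 = -2325 + 51 = -2274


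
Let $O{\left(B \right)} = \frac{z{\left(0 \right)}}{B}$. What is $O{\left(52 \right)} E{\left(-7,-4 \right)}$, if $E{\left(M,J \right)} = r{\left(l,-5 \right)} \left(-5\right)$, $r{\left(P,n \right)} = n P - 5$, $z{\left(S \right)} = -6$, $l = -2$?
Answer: $\frac{75}{26} \approx 2.8846$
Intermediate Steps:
$O{\left(B \right)} = - \frac{6}{B}$
$r{\left(P,n \right)} = -5 + P n$ ($r{\left(P,n \right)} = P n - 5 = -5 + P n$)
$E{\left(M,J \right)} = -25$ ($E{\left(M,J \right)} = \left(-5 - -10\right) \left(-5\right) = \left(-5 + 10\right) \left(-5\right) = 5 \left(-5\right) = -25$)
$O{\left(52 \right)} E{\left(-7,-4 \right)} = - \frac{6}{52} \left(-25\right) = \left(-6\right) \frac{1}{52} \left(-25\right) = \left(- \frac{3}{26}\right) \left(-25\right) = \frac{75}{26}$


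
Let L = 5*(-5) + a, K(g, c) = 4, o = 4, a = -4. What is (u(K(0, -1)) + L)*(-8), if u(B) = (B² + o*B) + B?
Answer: -56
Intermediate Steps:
u(B) = B² + 5*B (u(B) = (B² + 4*B) + B = B² + 5*B)
L = -29 (L = 5*(-5) - 4 = -25 - 4 = -29)
(u(K(0, -1)) + L)*(-8) = (4*(5 + 4) - 29)*(-8) = (4*9 - 29)*(-8) = (36 - 29)*(-8) = 7*(-8) = -56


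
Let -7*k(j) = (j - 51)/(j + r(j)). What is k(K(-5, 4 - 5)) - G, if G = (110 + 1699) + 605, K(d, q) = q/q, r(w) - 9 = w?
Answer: -185828/77 ≈ -2413.4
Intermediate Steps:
r(w) = 9 + w
K(d, q) = 1
G = 2414 (G = 1809 + 605 = 2414)
k(j) = -(-51 + j)/(7*(9 + 2*j)) (k(j) = -(j - 51)/(7*(j + (9 + j))) = -(-51 + j)/(7*(9 + 2*j)))
k(K(-5, 4 - 5)) - G = (51 - 1*1)/(7*(9 + 2*1)) - 1*2414 = (51 - 1)/(7*(9 + 2)) - 2414 = (1/7)*50/11 - 2414 = (1/7)*(1/11)*50 - 2414 = 50/77 - 2414 = -185828/77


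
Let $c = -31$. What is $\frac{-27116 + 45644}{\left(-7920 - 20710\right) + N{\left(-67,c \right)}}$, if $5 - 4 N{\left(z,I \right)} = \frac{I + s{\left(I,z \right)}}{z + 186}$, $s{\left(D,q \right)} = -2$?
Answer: $- \frac{2204832}{3406813} \approx -0.64718$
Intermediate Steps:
$N{\left(z,I \right)} = \frac{5}{4} - \frac{-2 + I}{4 \left(186 + z\right)}$ ($N{\left(z,I \right)} = \frac{5}{4} - \frac{\left(I - 2\right) \frac{1}{z + 186}}{4} = \frac{5}{4} - \frac{\left(-2 + I\right) \frac{1}{186 + z}}{4} = \frac{5}{4} - \frac{\frac{1}{186 + z} \left(-2 + I\right)}{4} = \frac{5}{4} - \frac{-2 + I}{4 \left(186 + z\right)}$)
$\frac{-27116 + 45644}{\left(-7920 - 20710\right) + N{\left(-67,c \right)}} = \frac{-27116 + 45644}{\left(-7920 - 20710\right) + \frac{932 - -31 + 5 \left(-67\right)}{4 \left(186 - 67\right)}} = \frac{18528}{\left(-7920 - 20710\right) + \frac{932 + 31 - 335}{4 \cdot 119}} = \frac{18528}{-28630 + \frac{1}{4} \cdot \frac{1}{119} \cdot 628} = \frac{18528}{-28630 + \frac{157}{119}} = \frac{18528}{- \frac{3406813}{119}} = 18528 \left(- \frac{119}{3406813}\right) = - \frac{2204832}{3406813}$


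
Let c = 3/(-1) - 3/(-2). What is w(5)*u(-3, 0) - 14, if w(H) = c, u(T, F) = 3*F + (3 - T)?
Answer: -23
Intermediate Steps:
u(T, F) = 3 - T + 3*F
c = -3/2 (c = 3*(-1) - 3*(-½) = -3 + 3/2 = -3/2 ≈ -1.5000)
w(H) = -3/2
w(5)*u(-3, 0) - 14 = -3*(3 - 1*(-3) + 3*0)/2 - 14 = -3*(3 + 3 + 0)/2 - 14 = -3/2*6 - 14 = -9 - 14 = -23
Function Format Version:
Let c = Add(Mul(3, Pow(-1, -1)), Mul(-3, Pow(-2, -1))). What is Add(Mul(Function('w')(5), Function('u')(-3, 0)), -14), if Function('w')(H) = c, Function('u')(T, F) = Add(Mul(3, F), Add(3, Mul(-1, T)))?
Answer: -23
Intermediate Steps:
Function('u')(T, F) = Add(3, Mul(-1, T), Mul(3, F))
c = Rational(-3, 2) (c = Add(Mul(3, -1), Mul(-3, Rational(-1, 2))) = Add(-3, Rational(3, 2)) = Rational(-3, 2) ≈ -1.5000)
Function('w')(H) = Rational(-3, 2)
Add(Mul(Function('w')(5), Function('u')(-3, 0)), -14) = Add(Mul(Rational(-3, 2), Add(3, Mul(-1, -3), Mul(3, 0))), -14) = Add(Mul(Rational(-3, 2), Add(3, 3, 0)), -14) = Add(Mul(Rational(-3, 2), 6), -14) = Add(-9, -14) = -23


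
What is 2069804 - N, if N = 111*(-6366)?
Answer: 2776430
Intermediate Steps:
N = -706626
2069804 - N = 2069804 - 1*(-706626) = 2069804 + 706626 = 2776430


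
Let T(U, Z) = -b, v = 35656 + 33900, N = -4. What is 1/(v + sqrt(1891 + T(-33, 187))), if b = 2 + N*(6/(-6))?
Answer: 69556/4838035251 - sqrt(1885)/4838035251 ≈ 1.4368e-5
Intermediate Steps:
v = 69556
b = 6 (b = 2 - 24/(-6) = 2 - 24*(-1)/6 = 2 - 4*(-1) = 2 + 4 = 6)
T(U, Z) = -6 (T(U, Z) = -1*6 = -6)
1/(v + sqrt(1891 + T(-33, 187))) = 1/(69556 + sqrt(1891 - 6)) = 1/(69556 + sqrt(1885))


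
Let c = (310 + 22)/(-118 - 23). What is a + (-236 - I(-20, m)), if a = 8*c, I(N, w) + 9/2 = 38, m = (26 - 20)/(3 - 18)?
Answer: -81311/282 ≈ -288.34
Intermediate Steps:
m = -2/5 (m = 6/(-15) = 6*(-1/15) = -2/5 ≈ -0.40000)
I(N, w) = 67/2 (I(N, w) = -9/2 + 38 = 67/2)
c = -332/141 (c = 332/(-141) = 332*(-1/141) = -332/141 ≈ -2.3546)
a = -2656/141 (a = 8*(-332/141) = -2656/141 ≈ -18.837)
a + (-236 - I(-20, m)) = -2656/141 + (-236 - 1*67/2) = -2656/141 + (-236 - 67/2) = -2656/141 - 539/2 = -81311/282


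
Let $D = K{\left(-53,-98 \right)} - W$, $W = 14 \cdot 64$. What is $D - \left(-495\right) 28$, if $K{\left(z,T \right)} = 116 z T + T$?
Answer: $615370$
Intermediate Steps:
$K{\left(z,T \right)} = T + 116 T z$ ($K{\left(z,T \right)} = 116 T z + T = T + 116 T z$)
$W = 896$
$D = 601510$ ($D = - 98 \left(1 + 116 \left(-53\right)\right) - 896 = - 98 \left(1 - 6148\right) - 896 = \left(-98\right) \left(-6147\right) - 896 = 602406 - 896 = 601510$)
$D - \left(-495\right) 28 = 601510 - \left(-495\right) 28 = 601510 - -13860 = 601510 + 13860 = 615370$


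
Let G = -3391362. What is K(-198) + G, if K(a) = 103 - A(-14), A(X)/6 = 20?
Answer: -3391379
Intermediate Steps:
A(X) = 120 (A(X) = 6*20 = 120)
K(a) = -17 (K(a) = 103 - 1*120 = 103 - 120 = -17)
K(-198) + G = -17 - 3391362 = -3391379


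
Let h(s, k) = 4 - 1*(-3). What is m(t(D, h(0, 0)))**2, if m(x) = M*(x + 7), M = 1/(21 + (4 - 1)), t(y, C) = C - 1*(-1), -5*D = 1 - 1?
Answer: 25/64 ≈ 0.39063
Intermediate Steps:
h(s, k) = 7 (h(s, k) = 4 + 3 = 7)
D = 0 (D = -(1 - 1)/5 = -1/5*0 = 0)
t(y, C) = 1 + C (t(y, C) = C + 1 = 1 + C)
M = 1/24 (M = 1/(21 + 3) = 1/24 ≈ 0.041667)
m(x) = 7/24 + x/24 (m(x) = (x + 7)/24 = (7 + x)/24 = 7/24 + x/24)
m(t(D, h(0, 0)))**2 = (7/24 + (1 + 7)/24)**2 = (7/24 + (1/24)*8)**2 = (7/24 + 1/3)**2 = (5/8)**2 = 25/64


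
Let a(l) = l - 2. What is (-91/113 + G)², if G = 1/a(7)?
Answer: 116964/319225 ≈ 0.36640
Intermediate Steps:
a(l) = -2 + l
G = ⅕ (G = 1/(-2 + 7) = 1/5 = ⅕ ≈ 0.20000)
(-91/113 + G)² = (-91/113 + ⅕)² = (-342/565)² = 116964/319225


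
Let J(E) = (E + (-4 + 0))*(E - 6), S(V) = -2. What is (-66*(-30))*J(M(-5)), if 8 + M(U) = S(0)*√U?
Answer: 293040 + 102960*I*√5 ≈ 2.9304e+5 + 2.3023e+5*I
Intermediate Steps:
M(U) = -8 - 2*√U
J(E) = (-6 + E)*(-4 + E) (J(E) = (E - 4)*(-6 + E) = (-4 + E)*(-6 + E) = (-6 + E)*(-4 + E))
(-66*(-30))*J(M(-5)) = (-66*(-30))*(24 + (-8 - 2*I*√5)² - 10*(-8 - 2*I*√5)) = 1980*(24 + (-8 - 2*I*√5)² - 10*(-8 - 2*I*√5)) = 1980*(24 + (-8 - 2*I*√5)² + (80 + 20*I*√5)) = 1980*(104 + (-8 - 2*I*√5)² + 20*I*√5) = 205920 + 1980*(-8 - 2*I*√5)² + 39600*I*√5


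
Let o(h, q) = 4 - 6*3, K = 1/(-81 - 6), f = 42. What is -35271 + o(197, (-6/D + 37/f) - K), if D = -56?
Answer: -35285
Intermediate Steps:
K = -1/87 (K = 1/(-87) = -1/87 ≈ -0.011494)
o(h, q) = -14 (o(h, q) = 4 - 18 = -14)
-35271 + o(197, (-6/D + 37/f) - K) = -35271 - 14 = -35285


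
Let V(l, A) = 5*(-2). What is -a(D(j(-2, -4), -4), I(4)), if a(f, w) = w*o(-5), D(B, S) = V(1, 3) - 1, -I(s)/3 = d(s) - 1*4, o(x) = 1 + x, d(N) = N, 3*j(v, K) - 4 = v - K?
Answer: 0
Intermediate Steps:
V(l, A) = -10
j(v, K) = 4/3 - K/3 + v/3 (j(v, K) = 4/3 + (v - K)/3 = 4/3 + (-K/3 + v/3) = 4/3 - K/3 + v/3)
I(s) = 12 - 3*s (I(s) = -3*(s - 1*4) = -3*(s - 4) = -3*(-4 + s) = 12 - 3*s)
D(B, S) = -11 (D(B, S) = -10 - 1 = -11)
a(f, w) = -4*w (a(f, w) = w*(1 - 5) = w*(-4) = -4*w)
-a(D(j(-2, -4), -4), I(4)) = -(-4)*(12 - 3*4) = -(-4)*(12 - 12) = -(-4)*0 = -1*0 = 0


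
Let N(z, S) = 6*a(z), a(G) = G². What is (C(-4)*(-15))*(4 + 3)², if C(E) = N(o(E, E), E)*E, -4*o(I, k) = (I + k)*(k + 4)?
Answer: 0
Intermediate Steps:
o(I, k) = -(4 + k)*(I + k)/4 (o(I, k) = -(I + k)*(k + 4)/4 = -(I + k)*(4 + k)/4 = -(4 + k)*(I + k)/4)
N(z, S) = 6*z²
C(E) = 6*E*(-2*E - E²/2)² (C(E) = (6*(-E - E - E²/4 - E*E/4)²)*E = (6*(-E - E - E²/4 - E²/4)²)*E = (6*(-2*E - E²/2)²)*E = 6*E*(-2*E - E²/2)²)
(C(-4)*(-15))*(4 + 3)² = (((3/2)*(-4)³*(4 - 4)²)*(-15))*(4 + 3)² = (((3/2)*(-64)*0²)*(-15))*7² = (((3/2)*(-64)*0)*(-15))*49 = (0*(-15))*49 = 0*49 = 0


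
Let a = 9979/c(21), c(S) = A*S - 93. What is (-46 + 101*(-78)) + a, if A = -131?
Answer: -22545835/2844 ≈ -7927.5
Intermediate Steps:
c(S) = -93 - 131*S (c(S) = -131*S - 93 = -93 - 131*S)
a = -9979/2844 (a = 9979/(-93 - 131*21) = 9979/(-93 - 2751) = 9979/(-2844) = 9979*(-1/2844) = -9979/2844 ≈ -3.5088)
(-46 + 101*(-78)) + a = (-46 + 101*(-78)) - 9979/2844 = (-46 - 7878) - 9979/2844 = -7924 - 9979/2844 = -22545835/2844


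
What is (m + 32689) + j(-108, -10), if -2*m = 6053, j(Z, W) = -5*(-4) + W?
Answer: 59345/2 ≈ 29673.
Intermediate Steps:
j(Z, W) = 20 + W
m = -6053/2 (m = -½*6053 = -6053/2 ≈ -3026.5)
(m + 32689) + j(-108, -10) = (-6053/2 + 32689) + (20 - 10) = 59325/2 + 10 = 59345/2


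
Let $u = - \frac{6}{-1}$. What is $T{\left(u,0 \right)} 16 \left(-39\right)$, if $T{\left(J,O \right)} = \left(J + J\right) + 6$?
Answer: $-11232$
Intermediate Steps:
$u = 6$ ($u = \left(-6\right) \left(-1\right) = 6$)
$T{\left(J,O \right)} = 6 + 2 J$ ($T{\left(J,O \right)} = 2 J + 6 = 6 + 2 J$)
$T{\left(u,0 \right)} 16 \left(-39\right) = \left(6 + 2 \cdot 6\right) 16 \left(-39\right) = \left(6 + 12\right) 16 \left(-39\right) = 18 \cdot 16 \left(-39\right) = 288 \left(-39\right) = -11232$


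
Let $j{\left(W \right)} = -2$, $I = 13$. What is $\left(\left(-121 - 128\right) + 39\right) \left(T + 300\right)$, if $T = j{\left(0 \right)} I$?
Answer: $-57540$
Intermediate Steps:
$T = -26$ ($T = \left(-2\right) 13 = -26$)
$\left(\left(-121 - 128\right) + 39\right) \left(T + 300\right) = \left(\left(-121 - 128\right) + 39\right) \left(-26 + 300\right) = \left(-249 + 39\right) 274 = \left(-210\right) 274 = -57540$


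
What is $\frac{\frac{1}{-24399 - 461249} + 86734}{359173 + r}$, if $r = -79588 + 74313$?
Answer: $\frac{42122193631}{171869855904} \approx 0.24508$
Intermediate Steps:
$r = -5275$
$\frac{\frac{1}{-24399 - 461249} + 86734}{359173 + r} = \frac{\frac{1}{-24399 - 461249} + 86734}{359173 - 5275} = \frac{\frac{1}{-485648} + 86734}{353898} = \left(- \frac{1}{485648} + 86734\right) \frac{1}{353898} = \frac{42122193631}{485648} \cdot \frac{1}{353898} = \frac{42122193631}{171869855904}$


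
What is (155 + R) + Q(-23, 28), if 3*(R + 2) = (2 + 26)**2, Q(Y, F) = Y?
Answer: 1174/3 ≈ 391.33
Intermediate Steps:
R = 778/3 (R = -2 + (2 + 26)**2/3 = -2 + (1/3)*28**2 = -2 + (1/3)*784 = -2 + 784/3 = 778/3 ≈ 259.33)
(155 + R) + Q(-23, 28) = (155 + 778/3) - 23 = 1243/3 - 23 = 1174/3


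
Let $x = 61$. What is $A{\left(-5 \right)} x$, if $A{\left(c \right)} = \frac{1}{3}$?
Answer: $\frac{61}{3} \approx 20.333$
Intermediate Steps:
$A{\left(c \right)} = \frac{1}{3}$
$A{\left(-5 \right)} x = \frac{1}{3} \cdot 61 = \frac{61}{3}$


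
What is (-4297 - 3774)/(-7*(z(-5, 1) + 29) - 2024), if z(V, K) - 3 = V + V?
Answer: 8071/2178 ≈ 3.7057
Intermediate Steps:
z(V, K) = 3 + 2*V (z(V, K) = 3 + (V + V) = 3 + 2*V)
(-4297 - 3774)/(-7*(z(-5, 1) + 29) - 2024) = (-4297 - 3774)/(-7*((3 + 2*(-5)) + 29) - 2024) = -8071/(-7*((3 - 10) + 29) - 2024) = -8071/(-7*(-7 + 29) - 2024) = -8071/(-7*22 - 2024) = -8071/(-154 - 2024) = -8071/(-2178) = -8071*(-1/2178) = 8071/2178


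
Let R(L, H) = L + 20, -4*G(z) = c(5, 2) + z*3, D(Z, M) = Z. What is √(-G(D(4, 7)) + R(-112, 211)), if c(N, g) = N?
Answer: 3*I*√39/2 ≈ 9.3675*I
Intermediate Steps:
G(z) = -5/4 - 3*z/4 (G(z) = -(5 + z*3)/4 = -(5 + 3*z)/4 = -5/4 - 3*z/4)
R(L, H) = 20 + L
√(-G(D(4, 7)) + R(-112, 211)) = √(-(-5/4 - ¾*4) + (20 - 112)) = √(-(-5/4 - 3) - 92) = √(-1*(-17/4) - 92) = √(17/4 - 92) = √(-351/4) = 3*I*√39/2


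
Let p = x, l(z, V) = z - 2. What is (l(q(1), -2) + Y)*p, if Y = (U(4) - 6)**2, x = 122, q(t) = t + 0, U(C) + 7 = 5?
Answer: 7686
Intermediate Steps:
U(C) = -2 (U(C) = -7 + 5 = -2)
q(t) = t
l(z, V) = -2 + z
p = 122
Y = 64 (Y = (-2 - 6)**2 = (-8)**2 = 64)
(l(q(1), -2) + Y)*p = ((-2 + 1) + 64)*122 = (-1 + 64)*122 = 63*122 = 7686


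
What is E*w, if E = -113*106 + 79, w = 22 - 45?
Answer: 273677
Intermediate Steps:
w = -23
E = -11899 (E = -11978 + 79 = -11899)
E*w = -11899*(-23) = 273677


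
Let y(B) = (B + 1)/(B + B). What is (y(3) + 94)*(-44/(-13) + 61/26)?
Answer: 21158/39 ≈ 542.51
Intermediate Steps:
y(B) = (1 + B)/(2*B) (y(B) = (1 + B)/((2*B)) = (1 + B)*(1/(2*B)) = (1 + B)/(2*B))
(y(3) + 94)*(-44/(-13) + 61/26) = ((½)*(1 + 3)/3 + 94)*(-44/(-13) + 61/26) = ((½)*(⅓)*4 + 94)*(-44*(-1/13) + 61*(1/26)) = (⅔ + 94)*(44/13 + 61/26) = (284/3)*(149/26) = 21158/39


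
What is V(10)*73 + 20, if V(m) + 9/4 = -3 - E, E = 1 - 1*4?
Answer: -577/4 ≈ -144.25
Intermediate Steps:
E = -3 (E = 1 - 4 = -3)
V(m) = -9/4 (V(m) = -9/4 + (-3 - 1*(-3)) = -9/4 + (-3 + 3) = -9/4 + 0 = -9/4)
V(10)*73 + 20 = -9/4*73 + 20 = -657/4 + 20 = -577/4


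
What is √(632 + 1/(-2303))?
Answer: √68408265/329 ≈ 25.140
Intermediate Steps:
√(632 + 1/(-2303)) = √(632 - 1/2303) = √(1455495/2303) = √68408265/329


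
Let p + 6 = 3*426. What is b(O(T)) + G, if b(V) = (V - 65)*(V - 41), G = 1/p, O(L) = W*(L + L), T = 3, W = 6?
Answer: 184441/1272 ≈ 145.00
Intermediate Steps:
p = 1272 (p = -6 + 3*426 = -6 + 1278 = 1272)
O(L) = 12*L (O(L) = 6*(L + L) = 6*(2*L) = 12*L)
G = 1/1272 ≈ 0.00078616
b(V) = (-65 + V)*(-41 + V)
b(O(T)) + G = (2665 + (12*3)² - 1272*3) + 1/1272 = (2665 + 36² - 106*36) + 1/1272 = (2665 + 1296 - 3816) + 1/1272 = 145 + 1/1272 = 184441/1272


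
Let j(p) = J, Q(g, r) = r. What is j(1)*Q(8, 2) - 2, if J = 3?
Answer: 4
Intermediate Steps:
j(p) = 3
j(1)*Q(8, 2) - 2 = 3*2 - 2 = 6 - 2 = 4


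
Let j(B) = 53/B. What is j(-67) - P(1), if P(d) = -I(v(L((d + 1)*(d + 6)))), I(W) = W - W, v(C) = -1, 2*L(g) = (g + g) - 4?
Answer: -53/67 ≈ -0.79105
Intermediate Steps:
L(g) = -2 + g (L(g) = ((g + g) - 4)/2 = (2*g - 4)/2 = (-4 + 2*g)/2 = -2 + g)
I(W) = 0
P(d) = 0 (P(d) = -1*0 = 0)
j(-67) - P(1) = 53/(-67) - 1*0 = 53*(-1/67) + 0 = -53/67 + 0 = -53/67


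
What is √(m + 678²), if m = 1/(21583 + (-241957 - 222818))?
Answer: 7*√460667040948754/221596 ≈ 678.00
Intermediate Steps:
m = -1/443192 (m = 1/(21583 - 464775) = 1/(-443192) = -1/443192 ≈ -2.2564e-6)
√(m + 678²) = √(-1/443192 + 678²) = √(-1/443192 + 459684) = √(203728271327/443192) = 7*√460667040948754/221596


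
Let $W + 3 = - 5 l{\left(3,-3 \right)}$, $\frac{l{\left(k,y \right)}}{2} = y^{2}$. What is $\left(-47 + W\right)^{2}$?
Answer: $19600$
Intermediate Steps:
$l{\left(k,y \right)} = 2 y^{2}$
$W = -93$ ($W = -3 - 5 \cdot 2 \left(-3\right)^{2} = -3 - 5 \cdot 2 \cdot 9 = -3 - 90 = -93$)
$\left(-47 + W\right)^{2} = \left(-47 - 93\right)^{2} = \left(-140\right)^{2} = 19600$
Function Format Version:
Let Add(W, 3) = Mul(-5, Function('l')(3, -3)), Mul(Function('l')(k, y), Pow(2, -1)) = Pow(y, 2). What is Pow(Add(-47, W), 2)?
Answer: 19600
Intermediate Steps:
Function('l')(k, y) = Mul(2, Pow(y, 2))
W = -93 (W = Add(-3, Mul(-5, Mul(2, Pow(-3, 2)))) = Add(-3, Mul(-5, Mul(2, 9))) = Add(-3, Mul(-5, 18)) = Add(-3, -90) = -93)
Pow(Add(-47, W), 2) = Pow(Add(-47, -93), 2) = Pow(-140, 2) = 19600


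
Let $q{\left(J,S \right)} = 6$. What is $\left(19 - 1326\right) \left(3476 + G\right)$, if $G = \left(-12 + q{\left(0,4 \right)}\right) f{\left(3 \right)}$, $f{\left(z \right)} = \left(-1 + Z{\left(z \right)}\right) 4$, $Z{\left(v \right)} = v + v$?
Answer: $-4386292$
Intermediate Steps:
$Z{\left(v \right)} = 2 v$
$f{\left(z \right)} = -4 + 8 z$ ($f{\left(z \right)} = \left(-1 + 2 z\right) 4 = -4 + 8 z$)
$G = -120$ ($G = \left(-12 + 6\right) \left(-4 + 8 \cdot 3\right) = - 6 \left(-4 + 24\right) = \left(-6\right) 20 = -120$)
$\left(19 - 1326\right) \left(3476 + G\right) = \left(19 - 1326\right) \left(3476 - 120\right) = \left(-1307\right) 3356 = -4386292$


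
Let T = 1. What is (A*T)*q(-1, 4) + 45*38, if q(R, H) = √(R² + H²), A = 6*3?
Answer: 1710 + 18*√17 ≈ 1784.2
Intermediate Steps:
A = 18
q(R, H) = √(H² + R²)
(A*T)*q(-1, 4) + 45*38 = (18*1)*√(4² + (-1)²) + 45*38 = 18*√(16 + 1) + 1710 = 18*√17 + 1710 = 1710 + 18*√17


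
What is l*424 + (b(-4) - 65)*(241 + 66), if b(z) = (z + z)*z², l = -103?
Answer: -102923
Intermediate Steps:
b(z) = 2*z³ (b(z) = (2*z)*z² = 2*z³)
l*424 + (b(-4) - 65)*(241 + 66) = -103*424 + (2*(-4)³ - 65)*(241 + 66) = -43672 + (2*(-64) - 65)*307 = -43672 + (-128 - 65)*307 = -43672 - 193*307 = -43672 - 59251 = -102923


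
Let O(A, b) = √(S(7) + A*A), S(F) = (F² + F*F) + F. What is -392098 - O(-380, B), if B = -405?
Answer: -392098 - √144505 ≈ -3.9248e+5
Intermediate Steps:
S(F) = F + 2*F² (S(F) = (F² + F²) + F = 2*F² + F = F + 2*F²)
O(A, b) = √(105 + A²) (O(A, b) = √(7*(1 + 2*7) + A*A) = √(7*(1 + 14) + A²) = √(7*15 + A²) = √(105 + A²))
-392098 - O(-380, B) = -392098 - √(105 + (-380)²) = -392098 - √(105 + 144400) = -392098 - √144505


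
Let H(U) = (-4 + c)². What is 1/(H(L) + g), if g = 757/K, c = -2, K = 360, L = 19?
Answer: 360/13717 ≈ 0.026245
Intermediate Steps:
H(U) = 36 (H(U) = (-4 - 2)² = (-6)² = 36)
g = 757/360 ≈ 2.1028
1/(H(L) + g) = 1/(36 + 757/360) = 1/(13717/360) = 360/13717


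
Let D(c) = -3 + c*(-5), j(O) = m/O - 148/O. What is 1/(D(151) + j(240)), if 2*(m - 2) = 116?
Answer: -30/22751 ≈ -0.0013186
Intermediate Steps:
m = 60 (m = 2 + (½)*116 = 2 + 58 = 60)
j(O) = -88/O (j(O) = 60/O - 148/O = -88/O)
D(c) = -3 - 5*c
1/(D(151) + j(240)) = 1/((-3 - 5*151) - 88/240) = 1/((-3 - 755) - 88*1/240) = 1/(-758 - 11/30) = 1/(-22751/30) = -30/22751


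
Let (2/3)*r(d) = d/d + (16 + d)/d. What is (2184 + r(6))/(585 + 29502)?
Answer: 2191/30087 ≈ 0.072822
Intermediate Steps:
r(d) = 3/2 + 3*(16 + d)/(2*d) (r(d) = 3*(d/d + (16 + d)/d)/2 = 3*(1 + (16 + d)/d)/2 = 3/2 + 3*(16 + d)/(2*d))
(2184 + r(6))/(585 + 29502) = (2184 + (3 + 24/6))/(585 + 29502) = (2184 + (3 + 24*(⅙)))/30087 = (2184 + (3 + 4))*(1/30087) = (2184 + 7)*(1/30087) = 2191*(1/30087) = 2191/30087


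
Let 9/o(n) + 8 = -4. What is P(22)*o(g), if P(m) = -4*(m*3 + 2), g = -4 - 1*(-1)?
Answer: 204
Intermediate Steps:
g = -3 (g = -4 + 1 = -3)
o(n) = -¾ (o(n) = 9/(-8 - 4) = 9/(-12) = 9*(-1/12) = -¾)
P(m) = -8 - 12*m (P(m) = -4*(3*m + 2) = -4*(2 + 3*m) = -8 - 12*m)
P(22)*o(g) = (-8 - 12*22)*(-¾) = (-8 - 264)*(-¾) = -272*(-¾) = 204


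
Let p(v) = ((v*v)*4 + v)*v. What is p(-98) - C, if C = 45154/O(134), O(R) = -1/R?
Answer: 2295472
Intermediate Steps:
p(v) = v*(v + 4*v**2) (p(v) = (v**2*4 + v)*v = (4*v**2 + v)*v = (v + 4*v**2)*v = v*(v + 4*v**2))
C = -6050636 (C = 45154/((-1/134)) = 45154/((-1*1/134)) = 45154/(-1/134) = 45154*(-134) = -6050636)
p(-98) - C = (-98)**2*(1 + 4*(-98)) - 1*(-6050636) = 9604*(1 - 392) + 6050636 = 9604*(-391) + 6050636 = -3755164 + 6050636 = 2295472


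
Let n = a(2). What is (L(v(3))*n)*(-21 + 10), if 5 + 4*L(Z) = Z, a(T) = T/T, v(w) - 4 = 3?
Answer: -11/2 ≈ -5.5000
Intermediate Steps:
v(w) = 7 (v(w) = 4 + 3 = 7)
a(T) = 1
n = 1
L(Z) = -5/4 + Z/4
(L(v(3))*n)*(-21 + 10) = ((-5/4 + (¼)*7)*1)*(-21 + 10) = ((-5/4 + 7/4)*1)*(-11) = ((½)*1)*(-11) = (½)*(-11) = -11/2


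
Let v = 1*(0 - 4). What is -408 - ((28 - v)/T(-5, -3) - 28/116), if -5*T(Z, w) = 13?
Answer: -149085/377 ≈ -395.45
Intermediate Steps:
T(Z, w) = -13/5 (T(Z, w) = -⅕*13 = -13/5)
v = -4 (v = 1*(-4) = -4)
-408 - ((28 - v)/T(-5, -3) - 28/116) = -408 - ((28 - 1*(-4))/(-13/5) - 28/116) = -408 - ((28 + 4)*(-5/13) - 28*1/116) = -408 - (32*(-5/13) - 7/29) = -408 - (-160/13 - 7/29) = -408 - 1*(-4731/377) = -408 + 4731/377 = -149085/377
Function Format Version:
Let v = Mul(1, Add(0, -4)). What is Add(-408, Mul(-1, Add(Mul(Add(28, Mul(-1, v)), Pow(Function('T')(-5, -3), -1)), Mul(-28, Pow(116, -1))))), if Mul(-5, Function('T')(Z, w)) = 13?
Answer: Rational(-149085, 377) ≈ -395.45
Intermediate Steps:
Function('T')(Z, w) = Rational(-13, 5) (Function('T')(Z, w) = Mul(Rational(-1, 5), 13) = Rational(-13, 5))
v = -4 (v = Mul(1, -4) = -4)
Add(-408, Mul(-1, Add(Mul(Add(28, Mul(-1, v)), Pow(Function('T')(-5, -3), -1)), Mul(-28, Pow(116, -1))))) = Add(-408, Mul(-1, Add(Mul(Add(28, Mul(-1, -4)), Pow(Rational(-13, 5), -1)), Mul(-28, Pow(116, -1))))) = Add(-408, Mul(-1, Add(Mul(Add(28, 4), Rational(-5, 13)), Mul(-28, Rational(1, 116))))) = Add(-408, Mul(-1, Add(Mul(32, Rational(-5, 13)), Rational(-7, 29)))) = Add(-408, Mul(-1, Add(Rational(-160, 13), Rational(-7, 29)))) = Add(-408, Mul(-1, Rational(-4731, 377))) = Add(-408, Rational(4731, 377)) = Rational(-149085, 377)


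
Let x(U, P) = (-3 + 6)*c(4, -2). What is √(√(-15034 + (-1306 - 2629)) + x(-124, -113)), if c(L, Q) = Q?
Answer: √(-6 + I*√18969) ≈ 8.1197 + 8.4811*I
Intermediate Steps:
x(U, P) = -6 (x(U, P) = (-3 + 6)*(-2) = 3*(-2) = -6)
√(√(-15034 + (-1306 - 2629)) + x(-124, -113)) = √(√(-15034 + (-1306 - 2629)) - 6) = √(√(-15034 - 3935) - 6) = √(√(-18969) - 6) = √(I*√18969 - 6) = √(-6 + I*√18969)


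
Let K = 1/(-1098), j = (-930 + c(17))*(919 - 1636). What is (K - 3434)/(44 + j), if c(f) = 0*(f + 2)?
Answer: -3770533/732205692 ≈ -0.0051496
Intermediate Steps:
c(f) = 0 (c(f) = 0*(2 + f) = 0)
j = 666810 (j = (-930 + 0)*(919 - 1636) = -930*(-717) = 666810)
K = -1/1098 ≈ -0.00091075
(K - 3434)/(44 + j) = (-1/1098 - 3434)/(44 + 666810) = -3770533/1098/666854 = -3770533/1098*1/666854 = -3770533/732205692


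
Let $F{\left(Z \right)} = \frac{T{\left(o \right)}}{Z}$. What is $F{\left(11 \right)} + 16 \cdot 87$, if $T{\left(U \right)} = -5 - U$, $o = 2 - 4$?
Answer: $\frac{15309}{11} \approx 1391.7$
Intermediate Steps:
$o = -2$
$F{\left(Z \right)} = - \frac{3}{Z}$ ($F{\left(Z \right)} = \frac{-5 - -2}{Z} = \frac{-5 + 2}{Z} = - \frac{3}{Z}$)
$F{\left(11 \right)} + 16 \cdot 87 = - \frac{3}{11} + 16 \cdot 87 = \left(-3\right) \frac{1}{11} + 1392 = - \frac{3}{11} + 1392 = \frac{15309}{11}$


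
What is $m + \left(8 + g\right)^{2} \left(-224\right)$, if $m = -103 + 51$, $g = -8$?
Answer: $-52$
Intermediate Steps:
$m = -52$
$m + \left(8 + g\right)^{2} \left(-224\right) = -52 + \left(8 - 8\right)^{2} \left(-224\right) = -52 + 0^{2} \left(-224\right) = -52 + 0 \left(-224\right) = -52 + 0 = -52$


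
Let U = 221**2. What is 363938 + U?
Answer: 412779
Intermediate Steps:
U = 48841
363938 + U = 363938 + 48841 = 412779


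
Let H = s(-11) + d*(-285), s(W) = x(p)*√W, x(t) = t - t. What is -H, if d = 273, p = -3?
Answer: 77805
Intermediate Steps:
x(t) = 0
s(W) = 0 (s(W) = 0*√W = 0)
H = -77805 (H = 0 + 273*(-285) = 0 - 77805 = -77805)
-H = -1*(-77805) = 77805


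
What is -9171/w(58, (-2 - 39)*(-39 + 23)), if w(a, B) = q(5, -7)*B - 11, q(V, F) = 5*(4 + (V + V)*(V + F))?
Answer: 3057/17497 ≈ 0.17472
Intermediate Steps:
q(V, F) = 20 + 10*V*(F + V) (q(V, F) = 5*(4 + (2*V)*(F + V)) = 5*(4 + 2*V*(F + V)) = 20 + 10*V*(F + V))
w(a, B) = -11 - 80*B (w(a, B) = (20 + 10*5² + 10*(-7)*5)*B - 11 = (20 + 10*25 - 350)*B - 11 = (20 + 250 - 350)*B - 11 = -80*B - 11 = -11 - 80*B)
-9171/w(58, (-2 - 39)*(-39 + 23)) = -9171/(-11 - 80*(-2 - 39)*(-39 + 23)) = -9171/(-11 - (-3280)*(-16)) = -9171/(-11 - 80*656) = -9171/(-11 - 52480) = -9171/(-52491) = -9171*(-1/52491) = 3057/17497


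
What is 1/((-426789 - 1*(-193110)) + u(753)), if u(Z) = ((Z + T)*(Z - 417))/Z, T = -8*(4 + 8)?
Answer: -251/58579845 ≈ -4.2848e-6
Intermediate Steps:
T = -96 (T = -8*12 = -96)
u(Z) = (-417 + Z)*(-96 + Z)/Z (u(Z) = ((Z - 96)*(Z - 417))/Z = ((-96 + Z)*(-417 + Z))/Z = ((-417 + Z)*(-96 + Z))/Z = (-417 + Z)*(-96 + Z)/Z)
1/((-426789 - 1*(-193110)) + u(753)) = 1/((-426789 - 1*(-193110)) + (-513 + 753 + 40032/753)) = 1/((-426789 + 193110) + (-513 + 753 + 40032*(1/753))) = 1/(-233679 + (-513 + 753 + 13344/251)) = 1/(-233679 + 73584/251) = 1/(-58579845/251) = -251/58579845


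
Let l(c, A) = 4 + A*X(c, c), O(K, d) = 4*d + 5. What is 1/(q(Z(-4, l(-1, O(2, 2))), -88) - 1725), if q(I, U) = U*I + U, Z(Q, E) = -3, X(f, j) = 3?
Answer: -1/1549 ≈ -0.00064558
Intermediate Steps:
O(K, d) = 5 + 4*d
l(c, A) = 4 + 3*A (l(c, A) = 4 + A*3 = 4 + 3*A)
q(I, U) = U + I*U (q(I, U) = I*U + U = U + I*U)
1/(q(Z(-4, l(-1, O(2, 2))), -88) - 1725) = 1/(-88*(1 - 3) - 1725) = 1/(-88*(-2) - 1725) = 1/(176 - 1725) = 1/(-1549) = -1/1549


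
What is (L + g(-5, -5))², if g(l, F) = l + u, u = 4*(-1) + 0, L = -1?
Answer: 100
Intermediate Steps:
u = -4 (u = -4 + 0 = -4)
g(l, F) = -4 + l (g(l, F) = l - 4 = -4 + l)
(L + g(-5, -5))² = (-1 + (-4 - 5))² = (-1 - 9)² = (-10)² = 100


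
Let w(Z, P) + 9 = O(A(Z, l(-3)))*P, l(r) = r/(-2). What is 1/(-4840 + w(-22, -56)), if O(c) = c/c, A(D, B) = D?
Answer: -1/4905 ≈ -0.00020387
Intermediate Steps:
l(r) = -r/2 (l(r) = r*(-½) = -r/2)
O(c) = 1
w(Z, P) = -9 + P (w(Z, P) = -9 + 1*P = -9 + P)
1/(-4840 + w(-22, -56)) = 1/(-4840 + (-9 - 56)) = 1/(-4840 - 65) = 1/(-4905) = -1/4905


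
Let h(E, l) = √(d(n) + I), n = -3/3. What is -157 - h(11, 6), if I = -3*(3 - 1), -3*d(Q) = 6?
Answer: -157 - 2*I*√2 ≈ -157.0 - 2.8284*I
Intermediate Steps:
n = -1 (n = -3*⅓ = -1)
d(Q) = -2 (d(Q) = -⅓*6 = -2)
I = -6 (I = -3*2 = -6)
h(E, l) = 2*I*√2 (h(E, l) = √(-2 - 6) = √(-8) = 2*I*√2)
-157 - h(11, 6) = -157 - 2*I*√2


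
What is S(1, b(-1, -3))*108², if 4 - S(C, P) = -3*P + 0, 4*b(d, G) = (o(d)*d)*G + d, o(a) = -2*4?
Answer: -172044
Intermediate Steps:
o(a) = -8
b(d, G) = d/4 - 2*G*d (b(d, G) = ((-8*d)*G + d)/4 = (-8*G*d + d)/4 = (d - 8*G*d)/4 = d/4 - 2*G*d)
S(C, P) = 4 + 3*P (S(C, P) = 4 - (-3*P + 0) = 4 - (-3)*P = 4 + 3*P)
S(1, b(-1, -3))*108² = (4 + 3*((¼)*(-1)*(1 - 8*(-3))))*108² = (4 + 3*((¼)*(-1)*(1 + 24)))*11664 = (4 + 3*((¼)*(-1)*25))*11664 = (4 + 3*(-25/4))*11664 = (4 - 75/4)*11664 = -59/4*11664 = -172044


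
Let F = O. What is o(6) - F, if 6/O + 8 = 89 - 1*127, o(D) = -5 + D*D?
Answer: 716/23 ≈ 31.130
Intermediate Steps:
o(D) = -5 + D**2
O = -3/23 (O = 6/(-8 + (89 - 1*127)) = 6/(-8 + (89 - 127)) = 6/(-8 - 38) = 6/(-46) = 6*(-1/46) = -3/23 ≈ -0.13043)
F = -3/23 ≈ -0.13043
o(6) - F = (-5 + 6**2) - 1*(-3/23) = (-5 + 36) + 3/23 = 31 + 3/23 = 716/23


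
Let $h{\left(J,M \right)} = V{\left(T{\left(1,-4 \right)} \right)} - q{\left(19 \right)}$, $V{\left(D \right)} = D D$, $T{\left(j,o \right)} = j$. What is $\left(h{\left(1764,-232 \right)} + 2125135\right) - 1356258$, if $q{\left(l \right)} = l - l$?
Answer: $768878$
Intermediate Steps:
$q{\left(l \right)} = 0$
$V{\left(D \right)} = D^{2}$
$h{\left(J,M \right)} = 1$ ($h{\left(J,M \right)} = 1^{2} - 0 = 1 + 0 = 1$)
$\left(h{\left(1764,-232 \right)} + 2125135\right) - 1356258 = \left(1 + 2125135\right) - 1356258 = 2125136 - 1356258 = 768878$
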